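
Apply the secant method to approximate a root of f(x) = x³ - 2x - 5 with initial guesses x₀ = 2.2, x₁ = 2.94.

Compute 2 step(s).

f(x) = x³ - 2x - 5
x₀ = 2.2, x₁ = 2.94

Secant formula: x_{n+1} = x_n - f(x_n)(x_n - x_{n-1})/(f(x_n) - f(x_{n-1}))

Iteration 1:
  f(2.200000) = 1.248000
  f(2.940000) = 14.532184
  x_2 = 2.940000 - 14.532184×(2.940000 - 2.200000)/(14.532184 - 1.248000)
       = 2.130480
Iteration 2:
  f(2.940000) = 14.532184
  f(2.130480) = 0.409169
  x_3 = 2.130480 - 0.409169×(2.130480 - 2.940000)/(0.409169 - 14.532184)
       = 2.107027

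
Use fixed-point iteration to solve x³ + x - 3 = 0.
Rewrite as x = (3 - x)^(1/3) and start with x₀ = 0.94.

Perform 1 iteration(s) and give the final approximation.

Equation: x³ + x - 3 = 0
Fixed-point form: x = (3 - x)^(1/3)
x₀ = 0.94

x_1 = g(0.940000) = 1.272396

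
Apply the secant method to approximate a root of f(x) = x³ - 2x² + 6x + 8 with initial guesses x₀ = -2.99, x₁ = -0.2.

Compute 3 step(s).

f(x) = x³ - 2x² + 6x + 8
x₀ = -2.99, x₁ = -0.2

Secant formula: x_{n+1} = x_n - f(x_n)(x_n - x_{n-1})/(f(x_n) - f(x_{n-1}))

Iteration 1:
  f(-2.990000) = -54.551099
  f(-0.200000) = 6.712000
  x_2 = -0.200000 - 6.712000×(-0.200000 - (-2.990000))/(6.712000 - (-54.551099))
       = -0.505673
Iteration 2:
  f(-0.200000) = 6.712000
  f(-0.505673) = 4.325248
  x_3 = -0.505673 - 4.325248×(-0.505673 - (-0.200000))/(4.325248 - 6.712000)
       = -1.059611
Iteration 3:
  f(-0.505673) = 4.325248
  f(-1.059611) = -1.792918
  x_4 = -1.059611 - (-1.792918)×(-1.059611 - (-0.505673))/(-1.792918 - 4.325248)
       = -0.897280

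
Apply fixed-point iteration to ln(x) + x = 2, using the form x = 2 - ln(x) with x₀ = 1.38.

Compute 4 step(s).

Equation: ln(x) + x = 2
Fixed-point form: x = 2 - ln(x)
x₀ = 1.38

x_1 = g(1.380000) = 1.677917
x_2 = g(1.677917) = 1.482447
x_3 = g(1.482447) = 1.606306
x_4 = g(1.606306) = 1.526063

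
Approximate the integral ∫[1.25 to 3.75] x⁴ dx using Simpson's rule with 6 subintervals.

f(x) = x⁴
a = 1.25, b = 3.75, n = 6
h = (b - a)/n = 0.416667

Simpson's rule: (h/3)[f(x₀) + 4f(x₁) + 2f(x₂) + ... + f(xₙ)]

x_0 = 1.2500, f(x_0) = 2.441406, coefficient = 1
x_1 = 1.6667, f(x_1) = 7.716049, coefficient = 4
x_2 = 2.0833, f(x_2) = 18.838011, coefficient = 2
x_3 = 2.5000, f(x_3) = 39.062500, coefficient = 4
x_4 = 2.9167, f(x_4) = 72.368104, coefficient = 2
x_5 = 3.3333, f(x_5) = 123.456790, coefficient = 4
x_6 = 3.7500, f(x_6) = 197.753906, coefficient = 1

I ≈ (0.416667/3) × 1063.548900 = 147.715125
Exact value: 147.705078
Error: 0.010047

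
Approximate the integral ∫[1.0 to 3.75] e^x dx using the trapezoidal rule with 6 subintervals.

f(x) = e^x
a = 1.0, b = 3.75, n = 6
h = (b - a)/n = 0.458333

Trapezoidal rule: (h/2)[f(x₀) + 2f(x₁) + 2f(x₂) + ... + f(xₙ)]

x_0 = 1.0000, f(x_0) = 2.718282, coefficient = 1
x_1 = 1.4583, f(x_1) = 4.298789, coefficient = 2
x_2 = 1.9167, f(x_2) = 6.798260, coefficient = 2
x_3 = 2.3750, f(x_3) = 10.751013, coefficient = 2
x_4 = 2.8333, f(x_4) = 17.002040, coefficient = 2
x_5 = 3.2917, f(x_5) = 26.887639, coefficient = 2
x_6 = 3.7500, f(x_6) = 42.521082, coefficient = 1

I ≈ (0.458333/2) × 176.714846 = 40.497152
Exact value: 39.802800
Error: 0.694352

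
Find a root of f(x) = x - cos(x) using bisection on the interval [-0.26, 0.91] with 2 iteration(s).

f(x) = x - cos(x)
Initial interval: [-0.26, 0.91]

Iteration 1:
  c_1 = (-0.260000 + 0.910000)/2 = 0.325000
  f(c_1) = f(0.325000) = -0.622651
  f(a) × f(c) ≥ 0, new interval: [0.325000, 0.910000]
Iteration 2:
  c_2 = (0.325000 + 0.910000)/2 = 0.617500
  f(c_2) = f(0.617500) = -0.197828
  f(a) × f(c) ≥ 0, new interval: [0.617500, 0.910000]

After 2 iteration(s), the approximation is c_2 = 0.617500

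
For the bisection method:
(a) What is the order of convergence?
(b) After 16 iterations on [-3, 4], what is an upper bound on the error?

(a) Bisection has linear (order 1) convergence; the error is halved each step.

(b) Error bound = (b-a)/2^n = (4 - (-3))/2^{16}
    = 7/2^{16}

(a) 1 (linear); (b) error ≤ 1.07e-04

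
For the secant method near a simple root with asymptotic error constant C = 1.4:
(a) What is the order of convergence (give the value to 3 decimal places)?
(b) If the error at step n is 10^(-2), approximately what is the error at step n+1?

(a) Secant method has superlinear convergence with order φ = (1+√5)/2 ≈ 1.618.
    This means |e_{n+1}| ≈ C|e_n|^1.618.

(b) With |e_n| = 10^(-2) and C = 1.4:
    |e_{n+1}| ≈ 1.4 × (10^(-2))^1.618 = 1.4 × 10^(-3.24)

(a) ≈ 1.618 (golden ratio); (b) |e_{n+1}| ≈ 8.129e-04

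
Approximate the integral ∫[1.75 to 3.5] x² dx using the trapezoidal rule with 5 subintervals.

f(x) = x²
a = 1.75, b = 3.5, n = 5
h = (b - a)/n = 0.350000

Trapezoidal rule: (h/2)[f(x₀) + 2f(x₁) + 2f(x₂) + ... + f(xₙ)]

x_0 = 1.7500, f(x_0) = 3.062500, coefficient = 1
x_1 = 2.1000, f(x_1) = 4.410000, coefficient = 2
x_2 = 2.4500, f(x_2) = 6.002500, coefficient = 2
x_3 = 2.8000, f(x_3) = 7.840000, coefficient = 2
x_4 = 3.1500, f(x_4) = 9.922500, coefficient = 2
x_5 = 3.5000, f(x_5) = 12.250000, coefficient = 1

I ≈ (0.350000/2) × 71.662500 = 12.540937
Exact value: 12.505208
Error: 0.035729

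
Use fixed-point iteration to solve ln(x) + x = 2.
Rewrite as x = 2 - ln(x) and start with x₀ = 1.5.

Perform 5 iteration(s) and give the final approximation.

Equation: ln(x) + x = 2
Fixed-point form: x = 2 - ln(x)
x₀ = 1.5

x_1 = g(1.500000) = 1.594535
x_2 = g(1.594535) = 1.533418
x_3 = g(1.533418) = 1.572501
x_4 = g(1.572501) = 1.547333
x_5 = g(1.547333) = 1.563467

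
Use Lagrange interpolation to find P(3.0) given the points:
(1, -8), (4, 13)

Lagrange interpolation formula:
P(x) = Σ yᵢ × Lᵢ(x)
where Lᵢ(x) = Π_{j≠i} (x - xⱼ)/(xᵢ - xⱼ)

L_0(3.0) = (3.0 - 4)/(1 - 4) = 0.333333
L_1(3.0) = (3.0 - 1)/(4 - 1) = 0.666667

P(3.0) = (-8)×L_0(3.0) + 13×L_1(3.0)
P(3.0) = 6.000000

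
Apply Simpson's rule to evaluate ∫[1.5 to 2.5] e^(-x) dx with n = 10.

f(x) = e^(-x)
a = 1.5, b = 2.5, n = 10
h = (b - a)/n = 0.100000

Simpson's rule: (h/3)[f(x₀) + 4f(x₁) + 2f(x₂) + ... + f(xₙ)]

x_0 = 1.5000, f(x_0) = 0.223130, coefficient = 1
x_1 = 1.6000, f(x_1) = 0.201897, coefficient = 4
x_2 = 1.7000, f(x_2) = 0.182684, coefficient = 2
x_3 = 1.8000, f(x_3) = 0.165299, coefficient = 4
x_4 = 1.9000, f(x_4) = 0.149569, coefficient = 2
x_5 = 2.0000, f(x_5) = 0.135335, coefficient = 4
x_6 = 2.1000, f(x_6) = 0.122456, coefficient = 2
x_7 = 2.2000, f(x_7) = 0.110803, coefficient = 4
x_8 = 2.3000, f(x_8) = 0.100259, coefficient = 2
x_9 = 2.4000, f(x_9) = 0.090718, coefficient = 4
x_10 = 2.5000, f(x_10) = 0.082085, coefficient = 1

I ≈ (0.100000/3) × 4.231357 = 0.141045
Exact value: 0.141045
Error: 0.000000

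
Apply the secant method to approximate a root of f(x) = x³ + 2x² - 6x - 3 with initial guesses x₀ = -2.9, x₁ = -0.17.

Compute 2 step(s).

f(x) = x³ + 2x² - 6x - 3
x₀ = -2.9, x₁ = -0.17

Secant formula: x_{n+1} = x_n - f(x_n)(x_n - x_{n-1})/(f(x_n) - f(x_{n-1}))

Iteration 1:
  f(-2.900000) = 6.831000
  f(-0.170000) = -1.927113
  x_2 = -0.170000 - (-1.927113)×(-0.170000 - (-2.900000))/(-1.927113 - 6.831000)
       = -0.770702
Iteration 2:
  f(-0.170000) = -1.927113
  f(-0.770702) = 2.354394
  x_3 = -0.770702 - 2.354394×(-0.770702 - (-0.170000))/(2.354394 - (-1.927113))
       = -0.440377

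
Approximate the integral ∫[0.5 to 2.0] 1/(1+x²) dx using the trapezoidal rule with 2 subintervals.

f(x) = 1/(1+x²)
a = 0.5, b = 2.0, n = 2
h = (b - a)/n = 0.750000

Trapezoidal rule: (h/2)[f(x₀) + 2f(x₁) + 2f(x₂) + ... + f(xₙ)]

x_0 = 0.5000, f(x_0) = 0.800000, coefficient = 1
x_1 = 1.2500, f(x_1) = 0.390244, coefficient = 2
x_2 = 2.0000, f(x_2) = 0.200000, coefficient = 1

I ≈ (0.750000/2) × 1.780488 = 0.667683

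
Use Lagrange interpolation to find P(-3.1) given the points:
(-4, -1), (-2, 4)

Lagrange interpolation formula:
P(x) = Σ yᵢ × Lᵢ(x)
where Lᵢ(x) = Π_{j≠i} (x - xⱼ)/(xᵢ - xⱼ)

L_0(-3.1) = (-3.1 - (-2))/(-4 - (-2)) = 0.550000
L_1(-3.1) = (-3.1 - (-4))/(-2 - (-4)) = 0.450000

P(-3.1) = (-1)×L_0(-3.1) + 4×L_1(-3.1)
P(-3.1) = 1.250000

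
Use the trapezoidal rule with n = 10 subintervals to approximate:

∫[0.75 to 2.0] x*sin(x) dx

f(x) = x*sin(x)
a = 0.75, b = 2.0, n = 10
h = (b - a)/n = 0.125000

Trapezoidal rule: (h/2)[f(x₀) + 2f(x₁) + 2f(x₂) + ... + f(xₙ)]

x_0 = 0.7500, f(x_0) = 0.511229, coefficient = 1
x_1 = 0.8750, f(x_1) = 0.671601, coefficient = 2
x_2 = 1.0000, f(x_2) = 0.841471, coefficient = 2
x_3 = 1.1250, f(x_3) = 1.015051, coefficient = 2
x_4 = 1.2500, f(x_4) = 1.186231, coefficient = 2
x_5 = 1.3750, f(x_5) = 1.348728, coefficient = 2
x_6 = 1.5000, f(x_6) = 1.496242, coefficient = 2
x_7 = 1.6250, f(x_7) = 1.622613, coefficient = 2
x_8 = 1.7500, f(x_8) = 1.721975, coefficient = 2
x_9 = 1.8750, f(x_9) = 1.788911, coefficient = 2
x_10 = 2.0000, f(x_10) = 1.818595, coefficient = 1

I ≈ (0.125000/2) × 25.715471 = 1.607217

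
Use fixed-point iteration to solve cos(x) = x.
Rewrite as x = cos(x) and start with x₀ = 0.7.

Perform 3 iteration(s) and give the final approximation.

Equation: cos(x) = x
Fixed-point form: x = cos(x)
x₀ = 0.7

x_1 = g(0.700000) = 0.764842
x_2 = g(0.764842) = 0.721492
x_3 = g(0.721492) = 0.750821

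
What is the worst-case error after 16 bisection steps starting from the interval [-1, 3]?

Bisection error bound: |error| ≤ (b-a)/2^n
|error| ≤ (3 - (-1))/2^16 = 4/2^16
|error| ≤ 0.0000610352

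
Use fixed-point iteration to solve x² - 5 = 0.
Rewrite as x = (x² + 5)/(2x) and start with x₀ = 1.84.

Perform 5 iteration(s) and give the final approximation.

Equation: x² - 5 = 0
Fixed-point form: x = (x² + 5)/(2x)
x₀ = 1.84

x_1 = g(1.840000) = 2.278696
x_2 = g(2.278696) = 2.236467
x_3 = g(2.236467) = 2.236068
x_4 = g(2.236068) = 2.236068
x_5 = g(2.236068) = 2.236068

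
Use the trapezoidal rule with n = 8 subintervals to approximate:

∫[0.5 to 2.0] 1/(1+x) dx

f(x) = 1/(1+x)
a = 0.5, b = 2.0, n = 8
h = (b - a)/n = 0.187500

Trapezoidal rule: (h/2)[f(x₀) + 2f(x₁) + 2f(x₂) + ... + f(xₙ)]

x_0 = 0.5000, f(x_0) = 0.666667, coefficient = 1
x_1 = 0.6875, f(x_1) = 0.592593, coefficient = 2
x_2 = 0.8750, f(x_2) = 0.533333, coefficient = 2
x_3 = 1.0625, f(x_3) = 0.484848, coefficient = 2
x_4 = 1.2500, f(x_4) = 0.444444, coefficient = 2
x_5 = 1.4375, f(x_5) = 0.410256, coefficient = 2
x_6 = 1.6250, f(x_6) = 0.380952, coefficient = 2
x_7 = 1.8125, f(x_7) = 0.355556, coefficient = 2
x_8 = 2.0000, f(x_8) = 0.333333, coefficient = 1

I ≈ (0.187500/2) × 7.403966 = 0.694122
Exact value: 0.693147
Error: 0.000975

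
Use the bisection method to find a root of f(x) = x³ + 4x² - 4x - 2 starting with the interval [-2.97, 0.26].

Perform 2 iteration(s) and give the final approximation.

f(x) = x³ + 4x² - 4x - 2
Initial interval: [-2.97, 0.26]

Iteration 1:
  c_1 = (-2.970000 + 0.260000)/2 = -1.355000
  f(c_1) = f(-1.355000) = 8.276286
  f(a) × f(c) ≥ 0, new interval: [-1.355000, 0.260000]
Iteration 2:
  c_2 = (-1.355000 + 0.260000)/2 = -0.547500
  f(c_2) = f(-0.547500) = 1.224908
  f(a) × f(c) ≥ 0, new interval: [-0.547500, 0.260000]

After 2 iteration(s), the approximation is c_2 = -0.547500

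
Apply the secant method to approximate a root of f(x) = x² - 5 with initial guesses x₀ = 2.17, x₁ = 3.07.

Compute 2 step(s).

f(x) = x² - 5
x₀ = 2.17, x₁ = 3.07

Secant formula: x_{n+1} = x_n - f(x_n)(x_n - x_{n-1})/(f(x_n) - f(x_{n-1}))

Iteration 1:
  f(2.170000) = -0.291100
  f(3.070000) = 4.424900
  x_2 = 3.070000 - 4.424900×(3.070000 - 2.170000)/(4.424900 - (-0.291100))
       = 2.225553
Iteration 2:
  f(3.070000) = 4.424900
  f(2.225553) = -0.046912
  x_3 = 2.225553 - (-0.046912)×(2.225553 - 3.070000)/(-0.046912 - 4.424900)
       = 2.234412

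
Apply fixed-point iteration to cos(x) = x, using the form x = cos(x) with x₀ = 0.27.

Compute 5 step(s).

Equation: cos(x) = x
Fixed-point form: x = cos(x)
x₀ = 0.27

x_1 = g(0.270000) = 0.963771
x_2 = g(0.963771) = 0.570427
x_3 = g(0.570427) = 0.841671
x_4 = g(0.841671) = 0.666218
x_5 = g(0.666218) = 0.786165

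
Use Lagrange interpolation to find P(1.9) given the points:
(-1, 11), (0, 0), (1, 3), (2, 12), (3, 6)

Lagrange interpolation formula:
P(x) = Σ yᵢ × Lᵢ(x)
where Lᵢ(x) = Π_{j≠i} (x - xⱼ)/(xᵢ - xⱼ)

L_0(1.9) = (1.9 - 0)/(-1 - 0) × (1.9 - 1)/(-1 - 1) × (1.9 - 2)/(-1 - 2) × (1.9 - 3)/(-1 - 3) = 0.007838
L_1(1.9) = (1.9 - (-1))/(0 - (-1)) × (1.9 - 1)/(0 - 1) × (1.9 - 2)/(0 - 2) × (1.9 - 3)/(0 - 3) = -0.047850
L_2(1.9) = (1.9 - (-1))/(1 - (-1)) × (1.9 - 0)/(1 - 0) × (1.9 - 2)/(1 - 2) × (1.9 - 3)/(1 - 3) = 0.151525
L_3(1.9) = (1.9 - (-1))/(2 - (-1)) × (1.9 - 0)/(2 - 0) × (1.9 - 1)/(2 - 1) × (1.9 - 3)/(2 - 3) = 0.909150
L_4(1.9) = (1.9 - (-1))/(3 - (-1)) × (1.9 - 0)/(3 - 0) × (1.9 - 1)/(3 - 1) × (1.9 - 2)/(3 - 2) = -0.020663

P(1.9) = 11×L_0(1.9) + 0×L_1(1.9) + 3×L_2(1.9) + 12×L_3(1.9) + 6×L_4(1.9)
P(1.9) = 11.326613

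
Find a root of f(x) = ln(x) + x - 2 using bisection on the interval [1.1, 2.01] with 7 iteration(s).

f(x) = ln(x) + x - 2
Initial interval: [1.1, 2.01]

Iteration 1:
  c_1 = (1.100000 + 2.010000)/2 = 1.555000
  f(c_1) = f(1.555000) = -0.003524
  f(a) × f(c) ≥ 0, new interval: [1.555000, 2.010000]
Iteration 2:
  c_2 = (1.555000 + 2.010000)/2 = 1.782500
  f(c_2) = f(1.782500) = 0.360517
  f(a) × f(c) < 0, new interval: [1.555000, 1.782500]
Iteration 3:
  c_3 = (1.555000 + 1.782500)/2 = 1.668750
  f(c_3) = f(1.668750) = 0.180825
  f(a) × f(c) < 0, new interval: [1.555000, 1.668750]
Iteration 4:
  c_4 = (1.555000 + 1.668750)/2 = 1.611875
  f(c_4) = f(1.611875) = 0.089273
  f(a) × f(c) < 0, new interval: [1.555000, 1.611875]
Iteration 5:
  c_5 = (1.555000 + 1.611875)/2 = 1.583438
  f(c_5) = f(1.583438) = 0.043036
  f(a) × f(c) < 0, new interval: [1.555000, 1.583438]
Iteration 6:
  c_6 = (1.555000 + 1.583438)/2 = 1.569219
  f(c_6) = f(1.569219) = 0.019797
  f(a) × f(c) < 0, new interval: [1.555000, 1.569219]
Iteration 7:
  c_7 = (1.555000 + 1.569219)/2 = 1.562109
  f(c_7) = f(1.562109) = 0.008146
  f(a) × f(c) < 0, new interval: [1.555000, 1.562109]

After 7 iteration(s), the approximation is c_7 = 1.562109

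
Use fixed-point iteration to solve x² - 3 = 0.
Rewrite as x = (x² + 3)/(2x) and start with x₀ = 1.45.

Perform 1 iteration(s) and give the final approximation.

Equation: x² - 3 = 0
Fixed-point form: x = (x² + 3)/(2x)
x₀ = 1.45

x_1 = g(1.450000) = 1.759483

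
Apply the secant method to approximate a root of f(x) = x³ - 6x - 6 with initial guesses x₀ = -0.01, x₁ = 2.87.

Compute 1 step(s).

f(x) = x³ - 6x - 6
x₀ = -0.01, x₁ = 2.87

Secant formula: x_{n+1} = x_n - f(x_n)(x_n - x_{n-1})/(f(x_n) - f(x_{n-1}))

Iteration 1:
  f(-0.010000) = -5.940001
  f(2.870000) = 0.419903
  x_2 = 2.870000 - 0.419903×(2.870000 - (-0.010000))/(0.419903 - (-5.940001))
       = 2.679852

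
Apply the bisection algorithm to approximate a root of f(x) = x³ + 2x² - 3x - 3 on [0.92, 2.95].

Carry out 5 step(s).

f(x) = x³ + 2x² - 3x - 3
Initial interval: [0.92, 2.95]

Iteration 1:
  c_1 = (0.920000 + 2.950000)/2 = 1.935000
  f(c_1) = f(1.935000) = 5.928525
  f(a) × f(c) < 0, new interval: [0.920000, 1.935000]
Iteration 2:
  c_2 = (0.920000 + 1.935000)/2 = 1.427500
  f(c_2) = f(1.427500) = -0.298090
  f(a) × f(c) ≥ 0, new interval: [1.427500, 1.935000]
Iteration 3:
  c_3 = (1.427500 + 1.935000)/2 = 1.681250
  f(c_3) = f(1.681250) = 2.361677
  f(a) × f(c) < 0, new interval: [1.427500, 1.681250]
Iteration 4:
  c_4 = (1.427500 + 1.681250)/2 = 1.554375
  f(c_4) = f(1.554375) = 0.924535
  f(a) × f(c) < 0, new interval: [1.427500, 1.554375]
Iteration 5:
  c_5 = (1.427500 + 1.554375)/2 = 1.490937
  f(c_5) = f(1.490937) = 0.287174
  f(a) × f(c) < 0, new interval: [1.427500, 1.490937]

After 5 iteration(s), the approximation is c_5 = 1.490937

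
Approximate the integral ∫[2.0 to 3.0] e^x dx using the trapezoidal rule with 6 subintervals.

f(x) = e^x
a = 2.0, b = 3.0, n = 6
h = (b - a)/n = 0.166667

Trapezoidal rule: (h/2)[f(x₀) + 2f(x₁) + 2f(x₂) + ... + f(xₙ)]

x_0 = 2.0000, f(x_0) = 7.389056, coefficient = 1
x_1 = 2.1667, f(x_1) = 8.729138, coefficient = 2
x_2 = 2.3333, f(x_2) = 10.312259, coefficient = 2
x_3 = 2.5000, f(x_3) = 12.182494, coefficient = 2
x_4 = 2.6667, f(x_4) = 14.391916, coefficient = 2
x_5 = 2.8333, f(x_5) = 17.002040, coefficient = 2
x_6 = 3.0000, f(x_6) = 20.085537, coefficient = 1

I ≈ (0.166667/2) × 152.710287 = 12.725857
Exact value: 12.696481
Error: 0.029376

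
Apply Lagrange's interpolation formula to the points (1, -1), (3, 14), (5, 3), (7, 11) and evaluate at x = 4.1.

Lagrange interpolation formula:
P(x) = Σ yᵢ × Lᵢ(x)
where Lᵢ(x) = Π_{j≠i} (x - xⱼ)/(xᵢ - xⱼ)

L_0(4.1) = (4.1 - 3)/(1 - 3) × (4.1 - 5)/(1 - 5) × (4.1 - 7)/(1 - 7) = -0.059813
L_1(4.1) = (4.1 - 1)/(3 - 1) × (4.1 - 5)/(3 - 5) × (4.1 - 7)/(3 - 7) = 0.505688
L_2(4.1) = (4.1 - 1)/(5 - 1) × (4.1 - 3)/(5 - 3) × (4.1 - 7)/(5 - 7) = 0.618062
L_3(4.1) = (4.1 - 1)/(7 - 1) × (4.1 - 3)/(7 - 3) × (4.1 - 5)/(7 - 5) = -0.063938

P(4.1) = (-1)×L_0(4.1) + 14×L_1(4.1) + 3×L_2(4.1) + 11×L_3(4.1)
P(4.1) = 8.290313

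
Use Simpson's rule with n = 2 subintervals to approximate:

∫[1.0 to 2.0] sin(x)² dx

f(x) = sin(x)²
a = 1.0, b = 2.0, n = 2
h = (b - a)/n = 0.500000

Simpson's rule: (h/3)[f(x₀) + 4f(x₁) + 2f(x₂) + ... + f(xₙ)]

x_0 = 1.0000, f(x_0) = 0.708073, coefficient = 1
x_1 = 1.5000, f(x_1) = 0.994996, coefficient = 4
x_2 = 2.0000, f(x_2) = 0.826822, coefficient = 1

I ≈ (0.500000/3) × 5.514880 = 0.919147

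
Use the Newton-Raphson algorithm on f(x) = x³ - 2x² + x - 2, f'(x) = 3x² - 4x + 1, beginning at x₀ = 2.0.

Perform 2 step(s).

f(x) = x³ - 2x² + x - 2
f'(x) = 3x² - 4x + 1
x₀ = 2.0

Newton-Raphson formula: x_{n+1} = x_n - f(x_n)/f'(x_n)

Iteration 1:
  f(2.000000) = 0.000000
  f'(2.000000) = 5.000000
  x_1 = 2.000000 - 0.000000/5.000000 = 2.000000
Iteration 2:
  f(2.000000) = 0.000000
  f'(2.000000) = 5.000000
  x_2 = 2.000000 - 0.000000/5.000000 = 2.000000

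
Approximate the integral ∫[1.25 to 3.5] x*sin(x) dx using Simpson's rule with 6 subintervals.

f(x) = x*sin(x)
a = 1.25, b = 3.5, n = 6
h = (b - a)/n = 0.375000

Simpson's rule: (h/3)[f(x₀) + 4f(x₁) + 2f(x₂) + ... + f(xₙ)]

x_0 = 1.2500, f(x_0) = 1.186231, coefficient = 1
x_1 = 1.6250, f(x_1) = 1.622613, coefficient = 4
x_2 = 2.0000, f(x_2) = 1.818595, coefficient = 2
x_3 = 2.3750, f(x_3) = 1.647502, coefficient = 4
x_4 = 2.7500, f(x_4) = 1.049568, coefficient = 2
x_5 = 3.1250, f(x_5) = 0.051850, coefficient = 4
x_6 = 3.5000, f(x_6) = -1.227741, coefficient = 1

I ≈ (0.375000/3) × 18.982675 = 2.372834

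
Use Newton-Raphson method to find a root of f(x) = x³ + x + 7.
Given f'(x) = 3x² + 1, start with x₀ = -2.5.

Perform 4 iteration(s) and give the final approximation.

f(x) = x³ + x + 7
f'(x) = 3x² + 1
x₀ = -2.5

Newton-Raphson formula: x_{n+1} = x_n - f(x_n)/f'(x_n)

Iteration 1:
  f(-2.500000) = -11.125000
  f'(-2.500000) = 19.750000
  x_1 = -2.500000 - (-11.125000)/19.750000 = -1.936709
Iteration 2:
  f(-1.936709) = -2.200996
  f'(-1.936709) = 12.252524
  x_2 = -1.936709 - (-2.200996)/12.252524 = -1.757073
Iteration 3:
  f(-1.757073) = -0.181691
  f'(-1.757073) = 10.261913
  x_3 = -1.757073 - (-0.181691)/10.261913 = -1.739367
Iteration 4:
  f(-1.739367) = -0.001647
  f'(-1.739367) = 10.076196
  x_4 = -1.739367 - (-0.001647)/10.076196 = -1.739204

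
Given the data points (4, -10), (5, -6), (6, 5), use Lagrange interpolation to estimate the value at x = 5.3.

Lagrange interpolation formula:
P(x) = Σ yᵢ × Lᵢ(x)
where Lᵢ(x) = Π_{j≠i} (x - xⱼ)/(xᵢ - xⱼ)

L_0(5.3) = (5.3 - 5)/(4 - 5) × (5.3 - 6)/(4 - 6) = -0.105000
L_1(5.3) = (5.3 - 4)/(5 - 4) × (5.3 - 6)/(5 - 6) = 0.910000
L_2(5.3) = (5.3 - 4)/(6 - 4) × (5.3 - 5)/(6 - 5) = 0.195000

P(5.3) = (-10)×L_0(5.3) + (-6)×L_1(5.3) + 5×L_2(5.3)
P(5.3) = -3.435000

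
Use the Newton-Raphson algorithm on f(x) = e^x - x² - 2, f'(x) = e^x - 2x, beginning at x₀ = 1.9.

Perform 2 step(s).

f(x) = e^x - x² - 2
f'(x) = e^x - 2x
x₀ = 1.9

Newton-Raphson formula: x_{n+1} = x_n - f(x_n)/f'(x_n)

Iteration 1:
  f(1.900000) = 1.075894
  f'(1.900000) = 2.885894
  x_1 = 1.900000 - 1.075894/2.885894 = 1.527189
Iteration 2:
  f(1.527189) = 0.272906
  f'(1.527189) = 1.550834
  x_2 = 1.527189 - 0.272906/1.550834 = 1.351215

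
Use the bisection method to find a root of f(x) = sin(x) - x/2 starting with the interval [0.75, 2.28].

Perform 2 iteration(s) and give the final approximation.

f(x) = sin(x) - x/2
Initial interval: [0.75, 2.28]

Iteration 1:
  c_1 = (0.750000 + 2.280000)/2 = 1.515000
  f(c_1) = f(1.515000) = 0.240944
  f(a) × f(c) ≥ 0, new interval: [1.515000, 2.280000]
Iteration 2:
  c_2 = (1.515000 + 2.280000)/2 = 1.897500
  f(c_2) = f(1.897500) = -0.001645
  f(a) × f(c) < 0, new interval: [1.515000, 1.897500]

After 2 iteration(s), the approximation is c_2 = 1.897500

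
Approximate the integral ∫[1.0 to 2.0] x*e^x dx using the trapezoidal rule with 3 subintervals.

f(x) = x*e^x
a = 1.0, b = 2.0, n = 3
h = (b - a)/n = 0.333333

Trapezoidal rule: (h/2)[f(x₀) + 2f(x₁) + 2f(x₂) + ... + f(xₙ)]

x_0 = 1.0000, f(x_0) = 2.718282, coefficient = 1
x_1 = 1.3333, f(x_1) = 5.058224, coefficient = 2
x_2 = 1.6667, f(x_2) = 8.824150, coefficient = 2
x_3 = 2.0000, f(x_3) = 14.778112, coefficient = 1

I ≈ (0.333333/2) × 45.261142 = 7.543524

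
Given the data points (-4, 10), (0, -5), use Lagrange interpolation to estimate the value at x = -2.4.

Lagrange interpolation formula:
P(x) = Σ yᵢ × Lᵢ(x)
where Lᵢ(x) = Π_{j≠i} (x - xⱼ)/(xᵢ - xⱼ)

L_0(-2.4) = (-2.4 - 0)/(-4 - 0) = 0.600000
L_1(-2.4) = (-2.4 - (-4))/(0 - (-4)) = 0.400000

P(-2.4) = 10×L_0(-2.4) + (-5)×L_1(-2.4)
P(-2.4) = 4.000000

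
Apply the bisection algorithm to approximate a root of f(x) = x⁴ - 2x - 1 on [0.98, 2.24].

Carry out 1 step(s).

f(x) = x⁴ - 2x - 1
Initial interval: [0.98, 2.24]

Iteration 1:
  c_1 = (0.980000 + 2.240000)/2 = 1.610000
  f(c_1) = f(1.610000) = 2.498982
  f(a) × f(c) < 0, new interval: [0.980000, 1.610000]

After 1 iteration(s), the approximation is c_1 = 1.610000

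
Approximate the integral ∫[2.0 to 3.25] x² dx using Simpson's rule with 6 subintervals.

f(x) = x²
a = 2.0, b = 3.25, n = 6
h = (b - a)/n = 0.208333

Simpson's rule: (h/3)[f(x₀) + 4f(x₁) + 2f(x₂) + ... + f(xₙ)]

x_0 = 2.0000, f(x_0) = 4.000000, coefficient = 1
x_1 = 2.2083, f(x_1) = 4.876736, coefficient = 4
x_2 = 2.4167, f(x_2) = 5.840278, coefficient = 2
x_3 = 2.6250, f(x_3) = 6.890625, coefficient = 4
x_4 = 2.8333, f(x_4) = 8.027778, coefficient = 2
x_5 = 3.0417, f(x_5) = 9.251736, coefficient = 4
x_6 = 3.2500, f(x_6) = 10.562500, coefficient = 1

I ≈ (0.208333/3) × 126.375000 = 8.776042
Exact value: 8.776042
Error: 0.000000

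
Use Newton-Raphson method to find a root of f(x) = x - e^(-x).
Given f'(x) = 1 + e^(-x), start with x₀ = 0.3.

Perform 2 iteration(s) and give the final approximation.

f(x) = x - e^(-x)
f'(x) = 1 + e^(-x)
x₀ = 0.3

Newton-Raphson formula: x_{n+1} = x_n - f(x_n)/f'(x_n)

Iteration 1:
  f(0.300000) = -0.440818
  f'(0.300000) = 1.740818
  x_1 = 0.300000 - (-0.440818)/1.740818 = 0.553225
Iteration 2:
  f(0.553225) = -0.021868
  f'(0.553225) = 1.575092
  x_2 = 0.553225 - (-0.021868)/1.575092 = 0.567108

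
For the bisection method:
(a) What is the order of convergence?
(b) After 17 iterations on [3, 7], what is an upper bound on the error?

(a) Bisection has linear (order 1) convergence; the error is halved each step.

(b) Error bound = (b-a)/2^n = (7 - 3)/2^{17}
    = 4/2^{17}

(a) 1 (linear); (b) error ≤ 3.05e-05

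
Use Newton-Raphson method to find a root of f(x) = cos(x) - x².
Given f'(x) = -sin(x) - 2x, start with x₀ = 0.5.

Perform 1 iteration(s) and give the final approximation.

f(x) = cos(x) - x²
f'(x) = -sin(x) - 2x
x₀ = 0.5

Newton-Raphson formula: x_{n+1} = x_n - f(x_n)/f'(x_n)

Iteration 1:
  f(0.500000) = 0.627583
  f'(0.500000) = -1.479426
  x_1 = 0.500000 - 0.627583/(-1.479426) = 0.924207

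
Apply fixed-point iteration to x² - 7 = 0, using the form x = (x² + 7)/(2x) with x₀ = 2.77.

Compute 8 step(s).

Equation: x² - 7 = 0
Fixed-point form: x = (x² + 7)/(2x)
x₀ = 2.77

x_1 = g(2.770000) = 2.648538
x_2 = g(2.648538) = 2.645753
x_3 = g(2.645753) = 2.645751
x_4 = g(2.645751) = 2.645751
x_5 = g(2.645751) = 2.645751
x_6 = g(2.645751) = 2.645751
x_7 = g(2.645751) = 2.645751
x_8 = g(2.645751) = 2.645751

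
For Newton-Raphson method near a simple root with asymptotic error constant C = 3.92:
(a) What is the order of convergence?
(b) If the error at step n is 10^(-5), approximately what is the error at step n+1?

(a) Newton-Raphson has quadratic (order 2) convergence near simple roots.
    This means |e_{n+1}| ≈ C|e_n|².

(b) With |e_n| = 10^(-5) and C = 3.92:
    |e_{n+1}| ≈ 3.92 × (10^(-5))² = 3.92 × 10^(-10)

(a) 2 (quadratic); (b) |e_{n+1}| ≈ 3.920e-10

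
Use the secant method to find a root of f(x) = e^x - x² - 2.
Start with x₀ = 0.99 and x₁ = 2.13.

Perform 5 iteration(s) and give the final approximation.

f(x) = e^x - x² - 2
x₀ = 0.99, x₁ = 2.13

Secant formula: x_{n+1} = x_n - f(x_n)(x_n - x_{n-1})/(f(x_n) - f(x_{n-1}))

Iteration 1:
  f(0.990000) = -0.288866
  f(2.130000) = 1.877967
  x_2 = 2.130000 - 1.877967×(2.130000 - 0.990000)/(1.877967 - (-0.288866))
       = 1.141976
Iteration 2:
  f(2.130000) = 1.877967
  f(1.141976) = -0.171156
  x_3 = 1.141976 - (-0.171156)×(1.141976 - 2.130000)/(-0.171156 - 1.877967)
       = 1.224502
Iteration 3:
  f(1.141976) = -0.171156
  f(1.224502) = -0.096934
  x_4 = 1.224502 - (-0.096934)×(1.224502 - 1.141976)/(-0.096934 - (-0.171156))
       = 1.332280
Iteration 4:
  f(1.224502) = -0.096934
  f(1.332280) = 0.014705
  x_5 = 1.332280 - 0.014705×(1.332280 - 1.224502)/(0.014705 - (-0.096934))
       = 1.318084
Iteration 5:
  f(1.332280) = 0.014705
  f(1.318084) = -0.001089
  x_6 = 1.318084 - (-0.001089)×(1.318084 - 1.332280)/(-0.001089 - 0.014705)
       = 1.319063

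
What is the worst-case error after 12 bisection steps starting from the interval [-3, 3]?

Bisection error bound: |error| ≤ (b-a)/2^n
|error| ≤ (3 - (-3))/2^12 = 6/2^12
|error| ≤ 0.0014648438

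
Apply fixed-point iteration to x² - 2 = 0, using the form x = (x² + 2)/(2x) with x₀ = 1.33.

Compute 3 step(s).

Equation: x² - 2 = 0
Fixed-point form: x = (x² + 2)/(2x)
x₀ = 1.33

x_1 = g(1.330000) = 1.416880
x_2 = g(1.416880) = 1.414216
x_3 = g(1.414216) = 1.414214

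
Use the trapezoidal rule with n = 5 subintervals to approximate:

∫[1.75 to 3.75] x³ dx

f(x) = x³
a = 1.75, b = 3.75, n = 5
h = (b - a)/n = 0.400000

Trapezoidal rule: (h/2)[f(x₀) + 2f(x₁) + 2f(x₂) + ... + f(xₙ)]

x_0 = 1.7500, f(x_0) = 5.359375, coefficient = 1
x_1 = 2.1500, f(x_1) = 9.938375, coefficient = 2
x_2 = 2.5500, f(x_2) = 16.581375, coefficient = 2
x_3 = 2.9500, f(x_3) = 25.672375, coefficient = 2
x_4 = 3.3500, f(x_4) = 37.595375, coefficient = 2
x_5 = 3.7500, f(x_5) = 52.734375, coefficient = 1

I ≈ (0.400000/2) × 237.668750 = 47.533750
Exact value: 47.093750
Error: 0.440000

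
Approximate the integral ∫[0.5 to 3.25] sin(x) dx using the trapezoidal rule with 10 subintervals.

f(x) = sin(x)
a = 0.5, b = 3.25, n = 10
h = (b - a)/n = 0.275000

Trapezoidal rule: (h/2)[f(x₀) + 2f(x₁) + 2f(x₂) + ... + f(xₙ)]

x_0 = 0.5000, f(x_0) = 0.479426, coefficient = 1
x_1 = 0.7750, f(x_1) = 0.699716, coefficient = 2
x_2 = 1.0500, f(x_2) = 0.867423, coefficient = 2
x_3 = 1.3250, f(x_3) = 0.969944, coefficient = 2
x_4 = 1.6000, f(x_4) = 0.999574, coefficient = 2
x_5 = 1.8750, f(x_5) = 0.954086, coefficient = 2
x_6 = 2.1500, f(x_6) = 0.836899, coefficient = 2
x_7 = 2.4250, f(x_7) = 0.656819, coefficient = 2
x_8 = 2.7000, f(x_8) = 0.427380, coefficient = 2
x_9 = 2.9750, f(x_9) = 0.165823, coefficient = 2
x_10 = 3.2500, f(x_10) = -0.108195, coefficient = 1

I ≈ (0.275000/2) × 13.526558 = 1.859902
Exact value: 1.871712
Error: 0.011811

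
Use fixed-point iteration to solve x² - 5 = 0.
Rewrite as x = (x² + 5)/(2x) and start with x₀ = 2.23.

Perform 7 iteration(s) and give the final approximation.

Equation: x² - 5 = 0
Fixed-point form: x = (x² + 5)/(2x)
x₀ = 2.23

x_1 = g(2.230000) = 2.236076
x_2 = g(2.236076) = 2.236068
x_3 = g(2.236068) = 2.236068
x_4 = g(2.236068) = 2.236068
x_5 = g(2.236068) = 2.236068
x_6 = g(2.236068) = 2.236068
x_7 = g(2.236068) = 2.236068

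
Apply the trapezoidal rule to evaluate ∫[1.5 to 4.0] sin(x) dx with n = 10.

f(x) = sin(x)
a = 1.5, b = 4.0, n = 10
h = (b - a)/n = 0.250000

Trapezoidal rule: (h/2)[f(x₀) + 2f(x₁) + 2f(x₂) + ... + f(xₙ)]

x_0 = 1.5000, f(x_0) = 0.997495, coefficient = 1
x_1 = 1.7500, f(x_1) = 0.983986, coefficient = 2
x_2 = 2.0000, f(x_2) = 0.909297, coefficient = 2
x_3 = 2.2500, f(x_3) = 0.778073, coefficient = 2
x_4 = 2.5000, f(x_4) = 0.598472, coefficient = 2
x_5 = 2.7500, f(x_5) = 0.381661, coefficient = 2
x_6 = 3.0000, f(x_6) = 0.141120, coefficient = 2
x_7 = 3.2500, f(x_7) = -0.108195, coefficient = 2
x_8 = 3.5000, f(x_8) = -0.350783, coefficient = 2
x_9 = 3.7500, f(x_9) = -0.571561, coefficient = 2
x_10 = 4.0000, f(x_10) = -0.756802, coefficient = 1

I ≈ (0.250000/2) × 5.764833 = 0.720604
Exact value: 0.724381
Error: 0.003777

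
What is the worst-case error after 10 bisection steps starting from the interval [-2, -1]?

Bisection error bound: |error| ≤ (b-a)/2^n
|error| ≤ (-1 - (-2))/2^10 = 1/2^10
|error| ≤ 0.0009765625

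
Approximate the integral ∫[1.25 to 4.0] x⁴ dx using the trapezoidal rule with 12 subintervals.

f(x) = x⁴
a = 1.25, b = 4.0, n = 12
h = (b - a)/n = 0.229167

Trapezoidal rule: (h/2)[f(x₀) + 2f(x₁) + 2f(x₂) + ... + f(xₙ)]

x_0 = 1.2500, f(x_0) = 2.441406, coefficient = 1
x_1 = 1.4792, f(x_1) = 4.787055, coefficient = 2
x_2 = 1.7083, f(x_2) = 8.517075, coefficient = 2
x_3 = 1.9375, f(x_3) = 14.091812, coefficient = 2
x_4 = 2.1667, f(x_4) = 22.037809, coefficient = 2
x_5 = 2.3958, f(x_5) = 32.947799, coefficient = 2
x_6 = 2.6250, f(x_6) = 47.480713, coefficient = 2
x_7 = 2.8542, f(x_7) = 66.361672, coefficient = 2
x_8 = 3.0833, f(x_8) = 90.381993, coefficient = 2
x_9 = 3.3125, f(x_9) = 120.399185, coefficient = 2
x_10 = 3.5417, f(x_10) = 157.336953, coefficient = 2
x_11 = 3.7708, f(x_11) = 202.185194, coefficient = 2
x_12 = 4.0000, f(x_12) = 256.000000, coefficient = 1

I ≈ (0.229167/2) × 1791.495927 = 205.275575
Exact value: 204.189648
Error: 1.085927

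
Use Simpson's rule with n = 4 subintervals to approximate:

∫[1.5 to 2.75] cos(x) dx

f(x) = cos(x)
a = 1.5, b = 2.75, n = 4
h = (b - a)/n = 0.312500

Simpson's rule: (h/3)[f(x₀) + 4f(x₁) + 2f(x₂) + ... + f(xₙ)]

x_0 = 1.5000, f(x_0) = 0.070737, coefficient = 1
x_1 = 1.8125, f(x_1) = -0.239357, coefficient = 4
x_2 = 2.1250, f(x_2) = -0.526266, coefficient = 2
x_3 = 2.4375, f(x_3) = -0.762199, coefficient = 4
x_4 = 2.7500, f(x_4) = -0.924302, coefficient = 1

I ≈ (0.312500/3) × -5.912323 = -0.615867
Exact value: -0.615834
Error: 0.000033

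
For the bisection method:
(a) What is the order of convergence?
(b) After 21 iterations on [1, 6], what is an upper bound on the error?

(a) Bisection has linear (order 1) convergence; the error is halved each step.

(b) Error bound = (b-a)/2^n = (6 - 1)/2^{21}
    = 5/2^{21}

(a) 1 (linear); (b) error ≤ 2.38e-06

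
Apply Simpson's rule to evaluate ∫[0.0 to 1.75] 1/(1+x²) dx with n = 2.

f(x) = 1/(1+x²)
a = 0.0, b = 1.75, n = 2
h = (b - a)/n = 0.875000

Simpson's rule: (h/3)[f(x₀) + 4f(x₁) + 2f(x₂) + ... + f(xₙ)]

x_0 = 0.0000, f(x_0) = 1.000000, coefficient = 1
x_1 = 0.8750, f(x_1) = 0.566372, coefficient = 4
x_2 = 1.7500, f(x_2) = 0.246154, coefficient = 1

I ≈ (0.875000/3) × 3.511641 = 1.024229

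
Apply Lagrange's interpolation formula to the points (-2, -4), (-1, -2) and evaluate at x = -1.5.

Lagrange interpolation formula:
P(x) = Σ yᵢ × Lᵢ(x)
where Lᵢ(x) = Π_{j≠i} (x - xⱼ)/(xᵢ - xⱼ)

L_0(-1.5) = (-1.5 - (-1))/(-2 - (-1)) = 0.500000
L_1(-1.5) = (-1.5 - (-2))/(-1 - (-2)) = 0.500000

P(-1.5) = (-4)×L_0(-1.5) + (-2)×L_1(-1.5)
P(-1.5) = -3.000000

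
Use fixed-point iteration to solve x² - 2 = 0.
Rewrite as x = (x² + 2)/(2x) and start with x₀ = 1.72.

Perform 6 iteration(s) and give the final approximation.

Equation: x² - 2 = 0
Fixed-point form: x = (x² + 2)/(2x)
x₀ = 1.72

x_1 = g(1.720000) = 1.441395
x_2 = g(1.441395) = 1.414470
x_3 = g(1.414470) = 1.414214
x_4 = g(1.414214) = 1.414214
x_5 = g(1.414214) = 1.414214
x_6 = g(1.414214) = 1.414214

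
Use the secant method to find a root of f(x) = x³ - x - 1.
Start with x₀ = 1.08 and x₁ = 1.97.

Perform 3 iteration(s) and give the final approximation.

f(x) = x³ - x - 1
x₀ = 1.08, x₁ = 1.97

Secant formula: x_{n+1} = x_n - f(x_n)(x_n - x_{n-1})/(f(x_n) - f(x_{n-1}))

Iteration 1:
  f(1.080000) = -0.820288
  f(1.970000) = 4.675373
  x_2 = 1.970000 - 4.675373×(1.970000 - 1.080000)/(4.675373 - (-0.820288))
       = 1.212842
Iteration 2:
  f(1.970000) = 4.675373
  f(1.212842) = -0.428768
  x_3 = 1.212842 - (-0.428768)×(1.212842 - 1.970000)/(-0.428768 - 4.675373)
       = 1.276447
Iteration 3:
  f(1.212842) = -0.428768
  f(1.276447) = -0.196712
  x_4 = 1.276447 - (-0.196712)×(1.276447 - 1.212842)/(-0.196712 - (-0.428768))
       = 1.330363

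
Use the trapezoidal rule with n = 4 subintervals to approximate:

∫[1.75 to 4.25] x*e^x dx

f(x) = x*e^x
a = 1.75, b = 4.25, n = 4
h = (b - a)/n = 0.625000

Trapezoidal rule: (h/2)[f(x₀) + 2f(x₁) + 2f(x₂) + ... + f(xₙ)]

x_0 = 1.7500, f(x_0) = 10.070555, coefficient = 1
x_1 = 2.3750, f(x_1) = 25.533656, coefficient = 2
x_2 = 3.0000, f(x_2) = 60.256611, coefficient = 2
x_3 = 3.6250, f(x_3) = 136.027121, coefficient = 2
x_4 = 4.2500, f(x_4) = 297.948002, coefficient = 1

I ≈ (0.625000/2) × 751.653334 = 234.891667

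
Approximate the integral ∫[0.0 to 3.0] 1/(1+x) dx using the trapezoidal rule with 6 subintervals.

f(x) = 1/(1+x)
a = 0.0, b = 3.0, n = 6
h = (b - a)/n = 0.500000

Trapezoidal rule: (h/2)[f(x₀) + 2f(x₁) + 2f(x₂) + ... + f(xₙ)]

x_0 = 0.0000, f(x_0) = 1.000000, coefficient = 1
x_1 = 0.5000, f(x_1) = 0.666667, coefficient = 2
x_2 = 1.0000, f(x_2) = 0.500000, coefficient = 2
x_3 = 1.5000, f(x_3) = 0.400000, coefficient = 2
x_4 = 2.0000, f(x_4) = 0.333333, coefficient = 2
x_5 = 2.5000, f(x_5) = 0.285714, coefficient = 2
x_6 = 3.0000, f(x_6) = 0.250000, coefficient = 1

I ≈ (0.500000/2) × 5.621429 = 1.405357
Exact value: 1.386294
Error: 0.019063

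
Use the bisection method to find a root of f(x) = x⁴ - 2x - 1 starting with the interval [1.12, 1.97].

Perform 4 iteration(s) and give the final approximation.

f(x) = x⁴ - 2x - 1
Initial interval: [1.12, 1.97]

Iteration 1:
  c_1 = (1.120000 + 1.970000)/2 = 1.545000
  f(c_1) = f(1.545000) = 1.607888
  f(a) × f(c) < 0, new interval: [1.120000, 1.545000]
Iteration 2:
  c_2 = (1.120000 + 1.545000)/2 = 1.332500
  f(c_2) = f(1.332500) = -0.512400
  f(a) × f(c) ≥ 0, new interval: [1.332500, 1.545000]
Iteration 3:
  c_3 = (1.332500 + 1.545000)/2 = 1.438750
  f(c_3) = f(1.438750) = 0.407406
  f(a) × f(c) < 0, new interval: [1.332500, 1.438750]
Iteration 4:
  c_4 = (1.332500 + 1.438750)/2 = 1.385625
  f(c_4) = f(1.385625) = -0.085016
  f(a) × f(c) ≥ 0, new interval: [1.385625, 1.438750]

After 4 iteration(s), the approximation is c_4 = 1.385625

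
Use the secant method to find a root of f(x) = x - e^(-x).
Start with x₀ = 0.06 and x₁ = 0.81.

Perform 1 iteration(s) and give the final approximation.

f(x) = x - e^(-x)
x₀ = 0.06, x₁ = 0.81

Secant formula: x_{n+1} = x_n - f(x_n)(x_n - x_{n-1})/(f(x_n) - f(x_{n-1}))

Iteration 1:
  f(0.060000) = -0.881765
  f(0.810000) = 0.365142
  x_2 = 0.810000 - 0.365142×(0.810000 - 0.060000)/(0.365142 - (-0.881765))
       = 0.590371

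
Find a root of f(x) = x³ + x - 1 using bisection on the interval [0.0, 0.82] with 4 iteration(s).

f(x) = x³ + x - 1
Initial interval: [0.0, 0.82]

Iteration 1:
  c_1 = (0.000000 + 0.820000)/2 = 0.410000
  f(c_1) = f(0.410000) = -0.521079
  f(a) × f(c) ≥ 0, new interval: [0.410000, 0.820000]
Iteration 2:
  c_2 = (0.410000 + 0.820000)/2 = 0.615000
  f(c_2) = f(0.615000) = -0.152392
  f(a) × f(c) ≥ 0, new interval: [0.615000, 0.820000]
Iteration 3:
  c_3 = (0.615000 + 0.820000)/2 = 0.717500
  f(c_3) = f(0.717500) = 0.086873
  f(a) × f(c) < 0, new interval: [0.615000, 0.717500]
Iteration 4:
  c_4 = (0.615000 + 0.717500)/2 = 0.666250
  f(c_4) = f(0.666250) = -0.038009
  f(a) × f(c) ≥ 0, new interval: [0.666250, 0.717500]

After 4 iteration(s), the approximation is c_4 = 0.666250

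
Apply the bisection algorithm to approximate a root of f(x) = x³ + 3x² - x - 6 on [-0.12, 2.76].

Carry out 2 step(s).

f(x) = x³ + 3x² - x - 6
Initial interval: [-0.12, 2.76]

Iteration 1:
  c_1 = (-0.120000 + 2.760000)/2 = 1.320000
  f(c_1) = f(1.320000) = 0.207168
  f(a) × f(c) < 0, new interval: [-0.120000, 1.320000]
Iteration 2:
  c_2 = (-0.120000 + 1.320000)/2 = 0.600000
  f(c_2) = f(0.600000) = -5.304000
  f(a) × f(c) ≥ 0, new interval: [0.600000, 1.320000]

After 2 iteration(s), the approximation is c_2 = 0.600000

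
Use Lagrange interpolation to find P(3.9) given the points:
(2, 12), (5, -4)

Lagrange interpolation formula:
P(x) = Σ yᵢ × Lᵢ(x)
where Lᵢ(x) = Π_{j≠i} (x - xⱼ)/(xᵢ - xⱼ)

L_0(3.9) = (3.9 - 5)/(2 - 5) = 0.366667
L_1(3.9) = (3.9 - 2)/(5 - 2) = 0.633333

P(3.9) = 12×L_0(3.9) + (-4)×L_1(3.9)
P(3.9) = 1.866667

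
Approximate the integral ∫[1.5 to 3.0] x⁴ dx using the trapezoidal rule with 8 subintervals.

f(x) = x⁴
a = 1.5, b = 3.0, n = 8
h = (b - a)/n = 0.187500

Trapezoidal rule: (h/2)[f(x₀) + 2f(x₁) + 2f(x₂) + ... + f(xₙ)]

x_0 = 1.5000, f(x_0) = 5.062500, coefficient = 1
x_1 = 1.6875, f(x_1) = 8.109146, coefficient = 2
x_2 = 1.8750, f(x_2) = 12.359619, coefficient = 2
x_3 = 2.0625, f(x_3) = 18.095718, coefficient = 2
x_4 = 2.2500, f(x_4) = 25.628906, coefficient = 2
x_5 = 2.4375, f(x_5) = 35.300308, coefficient = 2
x_6 = 2.6250, f(x_6) = 47.480713, coefficient = 2
x_7 = 2.8125, f(x_7) = 62.570572, coefficient = 2
x_8 = 3.0000, f(x_8) = 81.000000, coefficient = 1

I ≈ (0.187500/2) × 505.152466 = 47.358044
Exact value: 47.081250
Error: 0.276794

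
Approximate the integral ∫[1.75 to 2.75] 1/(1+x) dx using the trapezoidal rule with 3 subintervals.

f(x) = 1/(1+x)
a = 1.75, b = 2.75, n = 3
h = (b - a)/n = 0.333333

Trapezoidal rule: (h/2)[f(x₀) + 2f(x₁) + 2f(x₂) + ... + f(xₙ)]

x_0 = 1.7500, f(x_0) = 0.363636, coefficient = 1
x_1 = 2.0833, f(x_1) = 0.324324, coefficient = 2
x_2 = 2.4167, f(x_2) = 0.292683, coefficient = 2
x_3 = 2.7500, f(x_3) = 0.266667, coefficient = 1

I ≈ (0.333333/2) × 1.864318 = 0.310720
Exact value: 0.310155
Error: 0.000565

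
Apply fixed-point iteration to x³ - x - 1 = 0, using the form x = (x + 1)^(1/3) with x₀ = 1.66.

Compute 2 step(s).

Equation: x³ - x - 1 = 0
Fixed-point form: x = (x + 1)^(1/3)
x₀ = 1.66

x_1 = g(1.660000) = 1.385566
x_2 = g(1.385566) = 1.336176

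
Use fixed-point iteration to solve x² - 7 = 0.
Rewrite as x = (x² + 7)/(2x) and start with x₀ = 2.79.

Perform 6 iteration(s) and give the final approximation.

Equation: x² - 7 = 0
Fixed-point form: x = (x² + 7)/(2x)
x₀ = 2.79

x_1 = g(2.790000) = 2.649480
x_2 = g(2.649480) = 2.645754
x_3 = g(2.645754) = 2.645751
x_4 = g(2.645751) = 2.645751
x_5 = g(2.645751) = 2.645751
x_6 = g(2.645751) = 2.645751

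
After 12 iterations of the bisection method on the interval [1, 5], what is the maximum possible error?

Bisection error bound: |error| ≤ (b-a)/2^n
|error| ≤ (5 - 1)/2^12 = 4/2^12
|error| ≤ 0.0009765625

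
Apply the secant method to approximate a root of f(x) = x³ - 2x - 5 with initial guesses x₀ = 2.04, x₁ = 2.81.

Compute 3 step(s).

f(x) = x³ - 2x - 5
x₀ = 2.04, x₁ = 2.81

Secant formula: x_{n+1} = x_n - f(x_n)(x_n - x_{n-1})/(f(x_n) - f(x_{n-1}))

Iteration 1:
  f(2.040000) = -0.590336
  f(2.810000) = 11.568041
  x_2 = 2.810000 - 11.568041×(2.810000 - 2.040000)/(11.568041 - (-0.590336))
       = 2.077386
Iteration 2:
  f(2.810000) = 11.568041
  f(2.077386) = -0.189740
  x_3 = 2.077386 - (-0.189740)×(2.077386 - 2.810000)/(-0.189740 - 11.568041)
       = 2.089209
Iteration 3:
  f(2.077386) = -0.189740
  f(2.089209) = -0.059451
  x_4 = 2.089209 - (-0.059451)×(2.089209 - 2.077386)/(-0.059451 - (-0.189740))
       = 2.094604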